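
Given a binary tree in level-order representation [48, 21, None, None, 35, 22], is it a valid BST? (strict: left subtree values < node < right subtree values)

Level-order array: [48, 21, None, None, 35, 22]
Validate using subtree bounds (lo, hi): at each node, require lo < value < hi,
then recurse left with hi=value and right with lo=value.
Preorder trace (stopping at first violation):
  at node 48 with bounds (-inf, +inf): OK
  at node 21 with bounds (-inf, 48): OK
  at node 35 with bounds (21, 48): OK
  at node 22 with bounds (21, 35): OK
No violation found at any node.
Result: Valid BST


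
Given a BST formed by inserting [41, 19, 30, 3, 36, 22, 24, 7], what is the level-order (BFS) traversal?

Tree insertion order: [41, 19, 30, 3, 36, 22, 24, 7]
Tree (level-order array): [41, 19, None, 3, 30, None, 7, 22, 36, None, None, None, 24]
BFS from the root, enqueuing left then right child of each popped node:
  queue [41] -> pop 41, enqueue [19], visited so far: [41]
  queue [19] -> pop 19, enqueue [3, 30], visited so far: [41, 19]
  queue [3, 30] -> pop 3, enqueue [7], visited so far: [41, 19, 3]
  queue [30, 7] -> pop 30, enqueue [22, 36], visited so far: [41, 19, 3, 30]
  queue [7, 22, 36] -> pop 7, enqueue [none], visited so far: [41, 19, 3, 30, 7]
  queue [22, 36] -> pop 22, enqueue [24], visited so far: [41, 19, 3, 30, 7, 22]
  queue [36, 24] -> pop 36, enqueue [none], visited so far: [41, 19, 3, 30, 7, 22, 36]
  queue [24] -> pop 24, enqueue [none], visited so far: [41, 19, 3, 30, 7, 22, 36, 24]
Result: [41, 19, 3, 30, 7, 22, 36, 24]


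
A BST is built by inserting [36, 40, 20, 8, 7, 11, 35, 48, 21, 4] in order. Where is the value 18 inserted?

Starting tree (level order): [36, 20, 40, 8, 35, None, 48, 7, 11, 21, None, None, None, 4]
Insertion path: 36 -> 20 -> 8 -> 11
Result: insert 18 as right child of 11
Final tree (level order): [36, 20, 40, 8, 35, None, 48, 7, 11, 21, None, None, None, 4, None, None, 18]


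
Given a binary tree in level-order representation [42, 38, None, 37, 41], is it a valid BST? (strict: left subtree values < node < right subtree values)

Level-order array: [42, 38, None, 37, 41]
Validate using subtree bounds (lo, hi): at each node, require lo < value < hi,
then recurse left with hi=value and right with lo=value.
Preorder trace (stopping at first violation):
  at node 42 with bounds (-inf, +inf): OK
  at node 38 with bounds (-inf, 42): OK
  at node 37 with bounds (-inf, 38): OK
  at node 41 with bounds (38, 42): OK
No violation found at any node.
Result: Valid BST


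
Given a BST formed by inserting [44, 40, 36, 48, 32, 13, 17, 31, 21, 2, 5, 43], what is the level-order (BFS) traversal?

Tree insertion order: [44, 40, 36, 48, 32, 13, 17, 31, 21, 2, 5, 43]
Tree (level-order array): [44, 40, 48, 36, 43, None, None, 32, None, None, None, 13, None, 2, 17, None, 5, None, 31, None, None, 21]
BFS from the root, enqueuing left then right child of each popped node:
  queue [44] -> pop 44, enqueue [40, 48], visited so far: [44]
  queue [40, 48] -> pop 40, enqueue [36, 43], visited so far: [44, 40]
  queue [48, 36, 43] -> pop 48, enqueue [none], visited so far: [44, 40, 48]
  queue [36, 43] -> pop 36, enqueue [32], visited so far: [44, 40, 48, 36]
  queue [43, 32] -> pop 43, enqueue [none], visited so far: [44, 40, 48, 36, 43]
  queue [32] -> pop 32, enqueue [13], visited so far: [44, 40, 48, 36, 43, 32]
  queue [13] -> pop 13, enqueue [2, 17], visited so far: [44, 40, 48, 36, 43, 32, 13]
  queue [2, 17] -> pop 2, enqueue [5], visited so far: [44, 40, 48, 36, 43, 32, 13, 2]
  queue [17, 5] -> pop 17, enqueue [31], visited so far: [44, 40, 48, 36, 43, 32, 13, 2, 17]
  queue [5, 31] -> pop 5, enqueue [none], visited so far: [44, 40, 48, 36, 43, 32, 13, 2, 17, 5]
  queue [31] -> pop 31, enqueue [21], visited so far: [44, 40, 48, 36, 43, 32, 13, 2, 17, 5, 31]
  queue [21] -> pop 21, enqueue [none], visited so far: [44, 40, 48, 36, 43, 32, 13, 2, 17, 5, 31, 21]
Result: [44, 40, 48, 36, 43, 32, 13, 2, 17, 5, 31, 21]


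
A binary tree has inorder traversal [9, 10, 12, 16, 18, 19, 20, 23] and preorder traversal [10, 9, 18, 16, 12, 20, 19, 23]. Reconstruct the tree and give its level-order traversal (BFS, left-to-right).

Inorder:  [9, 10, 12, 16, 18, 19, 20, 23]
Preorder: [10, 9, 18, 16, 12, 20, 19, 23]
Algorithm: preorder visits root first, so consume preorder in order;
for each root, split the current inorder slice at that value into
left-subtree inorder and right-subtree inorder, then recurse.
Recursive splits:
  root=10; inorder splits into left=[9], right=[12, 16, 18, 19, 20, 23]
  root=9; inorder splits into left=[], right=[]
  root=18; inorder splits into left=[12, 16], right=[19, 20, 23]
  root=16; inorder splits into left=[12], right=[]
  root=12; inorder splits into left=[], right=[]
  root=20; inorder splits into left=[19], right=[23]
  root=19; inorder splits into left=[], right=[]
  root=23; inorder splits into left=[], right=[]
Reconstructed level-order: [10, 9, 18, 16, 20, 12, 19, 23]


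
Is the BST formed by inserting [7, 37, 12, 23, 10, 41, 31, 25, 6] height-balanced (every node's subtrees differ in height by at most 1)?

Tree (level-order array): [7, 6, 37, None, None, 12, 41, 10, 23, None, None, None, None, None, 31, 25]
Definition: a tree is height-balanced if, at every node, |h(left) - h(right)| <= 1 (empty subtree has height -1).
Bottom-up per-node check:
  node 6: h_left=-1, h_right=-1, diff=0 [OK], height=0
  node 10: h_left=-1, h_right=-1, diff=0 [OK], height=0
  node 25: h_left=-1, h_right=-1, diff=0 [OK], height=0
  node 31: h_left=0, h_right=-1, diff=1 [OK], height=1
  node 23: h_left=-1, h_right=1, diff=2 [FAIL (|-1-1|=2 > 1)], height=2
  node 12: h_left=0, h_right=2, diff=2 [FAIL (|0-2|=2 > 1)], height=3
  node 41: h_left=-1, h_right=-1, diff=0 [OK], height=0
  node 37: h_left=3, h_right=0, diff=3 [FAIL (|3-0|=3 > 1)], height=4
  node 7: h_left=0, h_right=4, diff=4 [FAIL (|0-4|=4 > 1)], height=5
Node 23 violates the condition: |-1 - 1| = 2 > 1.
Result: Not balanced


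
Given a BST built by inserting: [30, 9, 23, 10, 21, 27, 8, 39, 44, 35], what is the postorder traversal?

Tree insertion order: [30, 9, 23, 10, 21, 27, 8, 39, 44, 35]
Tree (level-order array): [30, 9, 39, 8, 23, 35, 44, None, None, 10, 27, None, None, None, None, None, 21]
Postorder traversal: [8, 21, 10, 27, 23, 9, 35, 44, 39, 30]


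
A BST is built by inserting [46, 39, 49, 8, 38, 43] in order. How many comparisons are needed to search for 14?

Search path for 14: 46 -> 39 -> 8 -> 38
Found: False
Comparisons: 4


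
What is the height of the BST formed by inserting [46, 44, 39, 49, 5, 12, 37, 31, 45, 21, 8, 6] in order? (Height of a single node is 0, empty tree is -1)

Insertion order: [46, 44, 39, 49, 5, 12, 37, 31, 45, 21, 8, 6]
Tree (level-order array): [46, 44, 49, 39, 45, None, None, 5, None, None, None, None, 12, 8, 37, 6, None, 31, None, None, None, 21]
Compute height bottom-up (empty subtree = -1):
  height(6) = 1 + max(-1, -1) = 0
  height(8) = 1 + max(0, -1) = 1
  height(21) = 1 + max(-1, -1) = 0
  height(31) = 1 + max(0, -1) = 1
  height(37) = 1 + max(1, -1) = 2
  height(12) = 1 + max(1, 2) = 3
  height(5) = 1 + max(-1, 3) = 4
  height(39) = 1 + max(4, -1) = 5
  height(45) = 1 + max(-1, -1) = 0
  height(44) = 1 + max(5, 0) = 6
  height(49) = 1 + max(-1, -1) = 0
  height(46) = 1 + max(6, 0) = 7
Height = 7


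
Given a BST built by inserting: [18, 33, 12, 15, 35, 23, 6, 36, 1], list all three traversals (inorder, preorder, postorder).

Tree insertion order: [18, 33, 12, 15, 35, 23, 6, 36, 1]
Tree (level-order array): [18, 12, 33, 6, 15, 23, 35, 1, None, None, None, None, None, None, 36]
Inorder (L, root, R): [1, 6, 12, 15, 18, 23, 33, 35, 36]
Preorder (root, L, R): [18, 12, 6, 1, 15, 33, 23, 35, 36]
Postorder (L, R, root): [1, 6, 15, 12, 23, 36, 35, 33, 18]


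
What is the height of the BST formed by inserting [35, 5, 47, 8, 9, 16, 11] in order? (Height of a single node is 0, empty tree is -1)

Insertion order: [35, 5, 47, 8, 9, 16, 11]
Tree (level-order array): [35, 5, 47, None, 8, None, None, None, 9, None, 16, 11]
Compute height bottom-up (empty subtree = -1):
  height(11) = 1 + max(-1, -1) = 0
  height(16) = 1 + max(0, -1) = 1
  height(9) = 1 + max(-1, 1) = 2
  height(8) = 1 + max(-1, 2) = 3
  height(5) = 1 + max(-1, 3) = 4
  height(47) = 1 + max(-1, -1) = 0
  height(35) = 1 + max(4, 0) = 5
Height = 5


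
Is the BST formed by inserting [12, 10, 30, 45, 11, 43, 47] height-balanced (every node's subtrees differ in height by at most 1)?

Tree (level-order array): [12, 10, 30, None, 11, None, 45, None, None, 43, 47]
Definition: a tree is height-balanced if, at every node, |h(left) - h(right)| <= 1 (empty subtree has height -1).
Bottom-up per-node check:
  node 11: h_left=-1, h_right=-1, diff=0 [OK], height=0
  node 10: h_left=-1, h_right=0, diff=1 [OK], height=1
  node 43: h_left=-1, h_right=-1, diff=0 [OK], height=0
  node 47: h_left=-1, h_right=-1, diff=0 [OK], height=0
  node 45: h_left=0, h_right=0, diff=0 [OK], height=1
  node 30: h_left=-1, h_right=1, diff=2 [FAIL (|-1-1|=2 > 1)], height=2
  node 12: h_left=1, h_right=2, diff=1 [OK], height=3
Node 30 violates the condition: |-1 - 1| = 2 > 1.
Result: Not balanced


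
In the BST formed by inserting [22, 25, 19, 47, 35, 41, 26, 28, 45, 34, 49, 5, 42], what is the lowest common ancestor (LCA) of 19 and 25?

Tree insertion order: [22, 25, 19, 47, 35, 41, 26, 28, 45, 34, 49, 5, 42]
Tree (level-order array): [22, 19, 25, 5, None, None, 47, None, None, 35, 49, 26, 41, None, None, None, 28, None, 45, None, 34, 42]
In a BST, the LCA of p=19, q=25 is the first node v on the
root-to-leaf path with p <= v <= q (go left if both < v, right if both > v).
Walk from root:
  at 22: 19 <= 22 <= 25, this is the LCA
LCA = 22


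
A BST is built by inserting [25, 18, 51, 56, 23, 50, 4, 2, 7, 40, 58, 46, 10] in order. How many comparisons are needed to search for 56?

Search path for 56: 25 -> 51 -> 56
Found: True
Comparisons: 3


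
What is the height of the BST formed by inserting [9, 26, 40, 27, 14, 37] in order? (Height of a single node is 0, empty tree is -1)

Insertion order: [9, 26, 40, 27, 14, 37]
Tree (level-order array): [9, None, 26, 14, 40, None, None, 27, None, None, 37]
Compute height bottom-up (empty subtree = -1):
  height(14) = 1 + max(-1, -1) = 0
  height(37) = 1 + max(-1, -1) = 0
  height(27) = 1 + max(-1, 0) = 1
  height(40) = 1 + max(1, -1) = 2
  height(26) = 1 + max(0, 2) = 3
  height(9) = 1 + max(-1, 3) = 4
Height = 4


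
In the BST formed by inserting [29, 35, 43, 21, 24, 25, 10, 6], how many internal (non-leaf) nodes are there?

Tree built from: [29, 35, 43, 21, 24, 25, 10, 6]
Tree (level-order array): [29, 21, 35, 10, 24, None, 43, 6, None, None, 25]
Rule: An internal node has at least one child.
Per-node child counts:
  node 29: 2 child(ren)
  node 21: 2 child(ren)
  node 10: 1 child(ren)
  node 6: 0 child(ren)
  node 24: 1 child(ren)
  node 25: 0 child(ren)
  node 35: 1 child(ren)
  node 43: 0 child(ren)
Matching nodes: [29, 21, 10, 24, 35]
Count of internal (non-leaf) nodes: 5


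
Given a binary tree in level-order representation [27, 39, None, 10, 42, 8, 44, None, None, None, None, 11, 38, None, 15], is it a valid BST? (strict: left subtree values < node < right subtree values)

Level-order array: [27, 39, None, 10, 42, 8, 44, None, None, None, None, 11, 38, None, 15]
Validate using subtree bounds (lo, hi): at each node, require lo < value < hi,
then recurse left with hi=value and right with lo=value.
Preorder trace (stopping at first violation):
  at node 27 with bounds (-inf, +inf): OK
  at node 39 with bounds (-inf, 27): VIOLATION
Node 39 violates its bound: not (-inf < 39 < 27).
Result: Not a valid BST


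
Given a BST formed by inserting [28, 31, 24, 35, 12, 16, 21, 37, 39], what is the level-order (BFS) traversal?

Tree insertion order: [28, 31, 24, 35, 12, 16, 21, 37, 39]
Tree (level-order array): [28, 24, 31, 12, None, None, 35, None, 16, None, 37, None, 21, None, 39]
BFS from the root, enqueuing left then right child of each popped node:
  queue [28] -> pop 28, enqueue [24, 31], visited so far: [28]
  queue [24, 31] -> pop 24, enqueue [12], visited so far: [28, 24]
  queue [31, 12] -> pop 31, enqueue [35], visited so far: [28, 24, 31]
  queue [12, 35] -> pop 12, enqueue [16], visited so far: [28, 24, 31, 12]
  queue [35, 16] -> pop 35, enqueue [37], visited so far: [28, 24, 31, 12, 35]
  queue [16, 37] -> pop 16, enqueue [21], visited so far: [28, 24, 31, 12, 35, 16]
  queue [37, 21] -> pop 37, enqueue [39], visited so far: [28, 24, 31, 12, 35, 16, 37]
  queue [21, 39] -> pop 21, enqueue [none], visited so far: [28, 24, 31, 12, 35, 16, 37, 21]
  queue [39] -> pop 39, enqueue [none], visited so far: [28, 24, 31, 12, 35, 16, 37, 21, 39]
Result: [28, 24, 31, 12, 35, 16, 37, 21, 39]


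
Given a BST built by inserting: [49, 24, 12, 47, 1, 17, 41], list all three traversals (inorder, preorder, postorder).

Tree insertion order: [49, 24, 12, 47, 1, 17, 41]
Tree (level-order array): [49, 24, None, 12, 47, 1, 17, 41]
Inorder (L, root, R): [1, 12, 17, 24, 41, 47, 49]
Preorder (root, L, R): [49, 24, 12, 1, 17, 47, 41]
Postorder (L, R, root): [1, 17, 12, 41, 47, 24, 49]


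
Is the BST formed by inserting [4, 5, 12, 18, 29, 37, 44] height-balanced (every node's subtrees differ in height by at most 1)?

Tree (level-order array): [4, None, 5, None, 12, None, 18, None, 29, None, 37, None, 44]
Definition: a tree is height-balanced if, at every node, |h(left) - h(right)| <= 1 (empty subtree has height -1).
Bottom-up per-node check:
  node 44: h_left=-1, h_right=-1, diff=0 [OK], height=0
  node 37: h_left=-1, h_right=0, diff=1 [OK], height=1
  node 29: h_left=-1, h_right=1, diff=2 [FAIL (|-1-1|=2 > 1)], height=2
  node 18: h_left=-1, h_right=2, diff=3 [FAIL (|-1-2|=3 > 1)], height=3
  node 12: h_left=-1, h_right=3, diff=4 [FAIL (|-1-3|=4 > 1)], height=4
  node 5: h_left=-1, h_right=4, diff=5 [FAIL (|-1-4|=5 > 1)], height=5
  node 4: h_left=-1, h_right=5, diff=6 [FAIL (|-1-5|=6 > 1)], height=6
Node 29 violates the condition: |-1 - 1| = 2 > 1.
Result: Not balanced


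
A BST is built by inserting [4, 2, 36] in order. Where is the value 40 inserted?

Starting tree (level order): [4, 2, 36]
Insertion path: 4 -> 36
Result: insert 40 as right child of 36
Final tree (level order): [4, 2, 36, None, None, None, 40]


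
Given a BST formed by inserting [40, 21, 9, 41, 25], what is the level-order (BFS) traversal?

Tree insertion order: [40, 21, 9, 41, 25]
Tree (level-order array): [40, 21, 41, 9, 25]
BFS from the root, enqueuing left then right child of each popped node:
  queue [40] -> pop 40, enqueue [21, 41], visited so far: [40]
  queue [21, 41] -> pop 21, enqueue [9, 25], visited so far: [40, 21]
  queue [41, 9, 25] -> pop 41, enqueue [none], visited so far: [40, 21, 41]
  queue [9, 25] -> pop 9, enqueue [none], visited so far: [40, 21, 41, 9]
  queue [25] -> pop 25, enqueue [none], visited so far: [40, 21, 41, 9, 25]
Result: [40, 21, 41, 9, 25]


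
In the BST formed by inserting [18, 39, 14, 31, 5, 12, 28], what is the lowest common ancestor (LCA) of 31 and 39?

Tree insertion order: [18, 39, 14, 31, 5, 12, 28]
Tree (level-order array): [18, 14, 39, 5, None, 31, None, None, 12, 28]
In a BST, the LCA of p=31, q=39 is the first node v on the
root-to-leaf path with p <= v <= q (go left if both < v, right if both > v).
Walk from root:
  at 18: both 31 and 39 > 18, go right
  at 39: 31 <= 39 <= 39, this is the LCA
LCA = 39


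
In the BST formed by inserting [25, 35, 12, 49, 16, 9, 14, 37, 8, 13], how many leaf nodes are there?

Tree built from: [25, 35, 12, 49, 16, 9, 14, 37, 8, 13]
Tree (level-order array): [25, 12, 35, 9, 16, None, 49, 8, None, 14, None, 37, None, None, None, 13]
Rule: A leaf has 0 children.
Per-node child counts:
  node 25: 2 child(ren)
  node 12: 2 child(ren)
  node 9: 1 child(ren)
  node 8: 0 child(ren)
  node 16: 1 child(ren)
  node 14: 1 child(ren)
  node 13: 0 child(ren)
  node 35: 1 child(ren)
  node 49: 1 child(ren)
  node 37: 0 child(ren)
Matching nodes: [8, 13, 37]
Count of leaf nodes: 3


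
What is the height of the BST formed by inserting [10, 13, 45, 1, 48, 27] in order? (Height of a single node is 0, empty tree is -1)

Insertion order: [10, 13, 45, 1, 48, 27]
Tree (level-order array): [10, 1, 13, None, None, None, 45, 27, 48]
Compute height bottom-up (empty subtree = -1):
  height(1) = 1 + max(-1, -1) = 0
  height(27) = 1 + max(-1, -1) = 0
  height(48) = 1 + max(-1, -1) = 0
  height(45) = 1 + max(0, 0) = 1
  height(13) = 1 + max(-1, 1) = 2
  height(10) = 1 + max(0, 2) = 3
Height = 3


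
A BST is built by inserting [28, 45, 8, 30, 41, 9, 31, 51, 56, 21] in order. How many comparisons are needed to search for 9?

Search path for 9: 28 -> 8 -> 9
Found: True
Comparisons: 3


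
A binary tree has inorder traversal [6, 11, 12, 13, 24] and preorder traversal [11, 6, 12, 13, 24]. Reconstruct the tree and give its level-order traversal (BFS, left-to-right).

Inorder:  [6, 11, 12, 13, 24]
Preorder: [11, 6, 12, 13, 24]
Algorithm: preorder visits root first, so consume preorder in order;
for each root, split the current inorder slice at that value into
left-subtree inorder and right-subtree inorder, then recurse.
Recursive splits:
  root=11; inorder splits into left=[6], right=[12, 13, 24]
  root=6; inorder splits into left=[], right=[]
  root=12; inorder splits into left=[], right=[13, 24]
  root=13; inorder splits into left=[], right=[24]
  root=24; inorder splits into left=[], right=[]
Reconstructed level-order: [11, 6, 12, 13, 24]


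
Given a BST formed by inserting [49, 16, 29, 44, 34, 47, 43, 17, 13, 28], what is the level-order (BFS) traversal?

Tree insertion order: [49, 16, 29, 44, 34, 47, 43, 17, 13, 28]
Tree (level-order array): [49, 16, None, 13, 29, None, None, 17, 44, None, 28, 34, 47, None, None, None, 43]
BFS from the root, enqueuing left then right child of each popped node:
  queue [49] -> pop 49, enqueue [16], visited so far: [49]
  queue [16] -> pop 16, enqueue [13, 29], visited so far: [49, 16]
  queue [13, 29] -> pop 13, enqueue [none], visited so far: [49, 16, 13]
  queue [29] -> pop 29, enqueue [17, 44], visited so far: [49, 16, 13, 29]
  queue [17, 44] -> pop 17, enqueue [28], visited so far: [49, 16, 13, 29, 17]
  queue [44, 28] -> pop 44, enqueue [34, 47], visited so far: [49, 16, 13, 29, 17, 44]
  queue [28, 34, 47] -> pop 28, enqueue [none], visited so far: [49, 16, 13, 29, 17, 44, 28]
  queue [34, 47] -> pop 34, enqueue [43], visited so far: [49, 16, 13, 29, 17, 44, 28, 34]
  queue [47, 43] -> pop 47, enqueue [none], visited so far: [49, 16, 13, 29, 17, 44, 28, 34, 47]
  queue [43] -> pop 43, enqueue [none], visited so far: [49, 16, 13, 29, 17, 44, 28, 34, 47, 43]
Result: [49, 16, 13, 29, 17, 44, 28, 34, 47, 43]


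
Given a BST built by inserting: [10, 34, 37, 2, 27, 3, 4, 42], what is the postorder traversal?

Tree insertion order: [10, 34, 37, 2, 27, 3, 4, 42]
Tree (level-order array): [10, 2, 34, None, 3, 27, 37, None, 4, None, None, None, 42]
Postorder traversal: [4, 3, 2, 27, 42, 37, 34, 10]


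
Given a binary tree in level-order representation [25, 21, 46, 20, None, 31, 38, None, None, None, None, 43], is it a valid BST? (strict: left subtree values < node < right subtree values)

Level-order array: [25, 21, 46, 20, None, 31, 38, None, None, None, None, 43]
Validate using subtree bounds (lo, hi): at each node, require lo < value < hi,
then recurse left with hi=value and right with lo=value.
Preorder trace (stopping at first violation):
  at node 25 with bounds (-inf, +inf): OK
  at node 21 with bounds (-inf, 25): OK
  at node 20 with bounds (-inf, 21): OK
  at node 46 with bounds (25, +inf): OK
  at node 31 with bounds (25, 46): OK
  at node 38 with bounds (46, +inf): VIOLATION
Node 38 violates its bound: not (46 < 38 < +inf).
Result: Not a valid BST


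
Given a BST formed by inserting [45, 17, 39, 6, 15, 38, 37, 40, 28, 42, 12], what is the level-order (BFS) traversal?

Tree insertion order: [45, 17, 39, 6, 15, 38, 37, 40, 28, 42, 12]
Tree (level-order array): [45, 17, None, 6, 39, None, 15, 38, 40, 12, None, 37, None, None, 42, None, None, 28]
BFS from the root, enqueuing left then right child of each popped node:
  queue [45] -> pop 45, enqueue [17], visited so far: [45]
  queue [17] -> pop 17, enqueue [6, 39], visited so far: [45, 17]
  queue [6, 39] -> pop 6, enqueue [15], visited so far: [45, 17, 6]
  queue [39, 15] -> pop 39, enqueue [38, 40], visited so far: [45, 17, 6, 39]
  queue [15, 38, 40] -> pop 15, enqueue [12], visited so far: [45, 17, 6, 39, 15]
  queue [38, 40, 12] -> pop 38, enqueue [37], visited so far: [45, 17, 6, 39, 15, 38]
  queue [40, 12, 37] -> pop 40, enqueue [42], visited so far: [45, 17, 6, 39, 15, 38, 40]
  queue [12, 37, 42] -> pop 12, enqueue [none], visited so far: [45, 17, 6, 39, 15, 38, 40, 12]
  queue [37, 42] -> pop 37, enqueue [28], visited so far: [45, 17, 6, 39, 15, 38, 40, 12, 37]
  queue [42, 28] -> pop 42, enqueue [none], visited so far: [45, 17, 6, 39, 15, 38, 40, 12, 37, 42]
  queue [28] -> pop 28, enqueue [none], visited so far: [45, 17, 6, 39, 15, 38, 40, 12, 37, 42, 28]
Result: [45, 17, 6, 39, 15, 38, 40, 12, 37, 42, 28]


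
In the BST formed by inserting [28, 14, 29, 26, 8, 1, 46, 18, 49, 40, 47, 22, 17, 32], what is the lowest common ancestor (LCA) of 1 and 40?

Tree insertion order: [28, 14, 29, 26, 8, 1, 46, 18, 49, 40, 47, 22, 17, 32]
Tree (level-order array): [28, 14, 29, 8, 26, None, 46, 1, None, 18, None, 40, 49, None, None, 17, 22, 32, None, 47]
In a BST, the LCA of p=1, q=40 is the first node v on the
root-to-leaf path with p <= v <= q (go left if both < v, right if both > v).
Walk from root:
  at 28: 1 <= 28 <= 40, this is the LCA
LCA = 28


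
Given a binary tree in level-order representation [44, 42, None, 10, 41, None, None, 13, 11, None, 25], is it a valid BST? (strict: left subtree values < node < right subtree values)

Level-order array: [44, 42, None, 10, 41, None, None, 13, 11, None, 25]
Validate using subtree bounds (lo, hi): at each node, require lo < value < hi,
then recurse left with hi=value and right with lo=value.
Preorder trace (stopping at first violation):
  at node 44 with bounds (-inf, +inf): OK
  at node 42 with bounds (-inf, 44): OK
  at node 10 with bounds (-inf, 42): OK
  at node 41 with bounds (42, 44): VIOLATION
Node 41 violates its bound: not (42 < 41 < 44).
Result: Not a valid BST


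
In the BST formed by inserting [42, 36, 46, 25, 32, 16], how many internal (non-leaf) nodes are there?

Tree built from: [42, 36, 46, 25, 32, 16]
Tree (level-order array): [42, 36, 46, 25, None, None, None, 16, 32]
Rule: An internal node has at least one child.
Per-node child counts:
  node 42: 2 child(ren)
  node 36: 1 child(ren)
  node 25: 2 child(ren)
  node 16: 0 child(ren)
  node 32: 0 child(ren)
  node 46: 0 child(ren)
Matching nodes: [42, 36, 25]
Count of internal (non-leaf) nodes: 3


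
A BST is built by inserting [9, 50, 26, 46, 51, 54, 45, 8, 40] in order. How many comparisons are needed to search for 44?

Search path for 44: 9 -> 50 -> 26 -> 46 -> 45 -> 40
Found: False
Comparisons: 6


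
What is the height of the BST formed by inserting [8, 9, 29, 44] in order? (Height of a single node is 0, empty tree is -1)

Insertion order: [8, 9, 29, 44]
Tree (level-order array): [8, None, 9, None, 29, None, 44]
Compute height bottom-up (empty subtree = -1):
  height(44) = 1 + max(-1, -1) = 0
  height(29) = 1 + max(-1, 0) = 1
  height(9) = 1 + max(-1, 1) = 2
  height(8) = 1 + max(-1, 2) = 3
Height = 3


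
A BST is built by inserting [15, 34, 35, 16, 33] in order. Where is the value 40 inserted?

Starting tree (level order): [15, None, 34, 16, 35, None, 33]
Insertion path: 15 -> 34 -> 35
Result: insert 40 as right child of 35
Final tree (level order): [15, None, 34, 16, 35, None, 33, None, 40]


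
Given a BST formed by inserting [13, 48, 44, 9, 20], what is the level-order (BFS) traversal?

Tree insertion order: [13, 48, 44, 9, 20]
Tree (level-order array): [13, 9, 48, None, None, 44, None, 20]
BFS from the root, enqueuing left then right child of each popped node:
  queue [13] -> pop 13, enqueue [9, 48], visited so far: [13]
  queue [9, 48] -> pop 9, enqueue [none], visited so far: [13, 9]
  queue [48] -> pop 48, enqueue [44], visited so far: [13, 9, 48]
  queue [44] -> pop 44, enqueue [20], visited so far: [13, 9, 48, 44]
  queue [20] -> pop 20, enqueue [none], visited so far: [13, 9, 48, 44, 20]
Result: [13, 9, 48, 44, 20]


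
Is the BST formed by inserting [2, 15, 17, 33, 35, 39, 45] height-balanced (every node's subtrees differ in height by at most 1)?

Tree (level-order array): [2, None, 15, None, 17, None, 33, None, 35, None, 39, None, 45]
Definition: a tree is height-balanced if, at every node, |h(left) - h(right)| <= 1 (empty subtree has height -1).
Bottom-up per-node check:
  node 45: h_left=-1, h_right=-1, diff=0 [OK], height=0
  node 39: h_left=-1, h_right=0, diff=1 [OK], height=1
  node 35: h_left=-1, h_right=1, diff=2 [FAIL (|-1-1|=2 > 1)], height=2
  node 33: h_left=-1, h_right=2, diff=3 [FAIL (|-1-2|=3 > 1)], height=3
  node 17: h_left=-1, h_right=3, diff=4 [FAIL (|-1-3|=4 > 1)], height=4
  node 15: h_left=-1, h_right=4, diff=5 [FAIL (|-1-4|=5 > 1)], height=5
  node 2: h_left=-1, h_right=5, diff=6 [FAIL (|-1-5|=6 > 1)], height=6
Node 35 violates the condition: |-1 - 1| = 2 > 1.
Result: Not balanced


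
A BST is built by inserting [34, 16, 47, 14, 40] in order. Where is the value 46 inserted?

Starting tree (level order): [34, 16, 47, 14, None, 40]
Insertion path: 34 -> 47 -> 40
Result: insert 46 as right child of 40
Final tree (level order): [34, 16, 47, 14, None, 40, None, None, None, None, 46]


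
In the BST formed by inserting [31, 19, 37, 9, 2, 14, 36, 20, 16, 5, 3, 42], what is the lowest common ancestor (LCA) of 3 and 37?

Tree insertion order: [31, 19, 37, 9, 2, 14, 36, 20, 16, 5, 3, 42]
Tree (level-order array): [31, 19, 37, 9, 20, 36, 42, 2, 14, None, None, None, None, None, None, None, 5, None, 16, 3]
In a BST, the LCA of p=3, q=37 is the first node v on the
root-to-leaf path with p <= v <= q (go left if both < v, right if both > v).
Walk from root:
  at 31: 3 <= 31 <= 37, this is the LCA
LCA = 31


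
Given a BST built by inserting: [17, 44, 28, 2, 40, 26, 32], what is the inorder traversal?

Tree insertion order: [17, 44, 28, 2, 40, 26, 32]
Tree (level-order array): [17, 2, 44, None, None, 28, None, 26, 40, None, None, 32]
Inorder traversal: [2, 17, 26, 28, 32, 40, 44]


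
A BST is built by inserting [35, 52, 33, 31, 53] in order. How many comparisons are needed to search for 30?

Search path for 30: 35 -> 33 -> 31
Found: False
Comparisons: 3


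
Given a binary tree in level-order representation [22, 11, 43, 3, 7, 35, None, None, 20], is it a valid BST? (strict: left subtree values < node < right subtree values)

Level-order array: [22, 11, 43, 3, 7, 35, None, None, 20]
Validate using subtree bounds (lo, hi): at each node, require lo < value < hi,
then recurse left with hi=value and right with lo=value.
Preorder trace (stopping at first violation):
  at node 22 with bounds (-inf, +inf): OK
  at node 11 with bounds (-inf, 22): OK
  at node 3 with bounds (-inf, 11): OK
  at node 20 with bounds (3, 11): VIOLATION
Node 20 violates its bound: not (3 < 20 < 11).
Result: Not a valid BST


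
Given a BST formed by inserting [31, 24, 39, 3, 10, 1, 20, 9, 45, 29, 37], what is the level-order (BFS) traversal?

Tree insertion order: [31, 24, 39, 3, 10, 1, 20, 9, 45, 29, 37]
Tree (level-order array): [31, 24, 39, 3, 29, 37, 45, 1, 10, None, None, None, None, None, None, None, None, 9, 20]
BFS from the root, enqueuing left then right child of each popped node:
  queue [31] -> pop 31, enqueue [24, 39], visited so far: [31]
  queue [24, 39] -> pop 24, enqueue [3, 29], visited so far: [31, 24]
  queue [39, 3, 29] -> pop 39, enqueue [37, 45], visited so far: [31, 24, 39]
  queue [3, 29, 37, 45] -> pop 3, enqueue [1, 10], visited so far: [31, 24, 39, 3]
  queue [29, 37, 45, 1, 10] -> pop 29, enqueue [none], visited so far: [31, 24, 39, 3, 29]
  queue [37, 45, 1, 10] -> pop 37, enqueue [none], visited so far: [31, 24, 39, 3, 29, 37]
  queue [45, 1, 10] -> pop 45, enqueue [none], visited so far: [31, 24, 39, 3, 29, 37, 45]
  queue [1, 10] -> pop 1, enqueue [none], visited so far: [31, 24, 39, 3, 29, 37, 45, 1]
  queue [10] -> pop 10, enqueue [9, 20], visited so far: [31, 24, 39, 3, 29, 37, 45, 1, 10]
  queue [9, 20] -> pop 9, enqueue [none], visited so far: [31, 24, 39, 3, 29, 37, 45, 1, 10, 9]
  queue [20] -> pop 20, enqueue [none], visited so far: [31, 24, 39, 3, 29, 37, 45, 1, 10, 9, 20]
Result: [31, 24, 39, 3, 29, 37, 45, 1, 10, 9, 20]


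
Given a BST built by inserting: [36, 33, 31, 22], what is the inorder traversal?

Tree insertion order: [36, 33, 31, 22]
Tree (level-order array): [36, 33, None, 31, None, 22]
Inorder traversal: [22, 31, 33, 36]


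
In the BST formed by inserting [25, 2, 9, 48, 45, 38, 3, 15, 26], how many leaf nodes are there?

Tree built from: [25, 2, 9, 48, 45, 38, 3, 15, 26]
Tree (level-order array): [25, 2, 48, None, 9, 45, None, 3, 15, 38, None, None, None, None, None, 26]
Rule: A leaf has 0 children.
Per-node child counts:
  node 25: 2 child(ren)
  node 2: 1 child(ren)
  node 9: 2 child(ren)
  node 3: 0 child(ren)
  node 15: 0 child(ren)
  node 48: 1 child(ren)
  node 45: 1 child(ren)
  node 38: 1 child(ren)
  node 26: 0 child(ren)
Matching nodes: [3, 15, 26]
Count of leaf nodes: 3


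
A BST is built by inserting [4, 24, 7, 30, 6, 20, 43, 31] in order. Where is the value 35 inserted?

Starting tree (level order): [4, None, 24, 7, 30, 6, 20, None, 43, None, None, None, None, 31]
Insertion path: 4 -> 24 -> 30 -> 43 -> 31
Result: insert 35 as right child of 31
Final tree (level order): [4, None, 24, 7, 30, 6, 20, None, 43, None, None, None, None, 31, None, None, 35]


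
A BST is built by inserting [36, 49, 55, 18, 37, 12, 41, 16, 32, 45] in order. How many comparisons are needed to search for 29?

Search path for 29: 36 -> 18 -> 32
Found: False
Comparisons: 3


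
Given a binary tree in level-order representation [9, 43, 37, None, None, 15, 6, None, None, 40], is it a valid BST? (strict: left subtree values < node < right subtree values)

Level-order array: [9, 43, 37, None, None, 15, 6, None, None, 40]
Validate using subtree bounds (lo, hi): at each node, require lo < value < hi,
then recurse left with hi=value and right with lo=value.
Preorder trace (stopping at first violation):
  at node 9 with bounds (-inf, +inf): OK
  at node 43 with bounds (-inf, 9): VIOLATION
Node 43 violates its bound: not (-inf < 43 < 9).
Result: Not a valid BST


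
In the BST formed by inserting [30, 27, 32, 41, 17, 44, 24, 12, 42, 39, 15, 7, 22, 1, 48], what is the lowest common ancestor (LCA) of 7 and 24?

Tree insertion order: [30, 27, 32, 41, 17, 44, 24, 12, 42, 39, 15, 7, 22, 1, 48]
Tree (level-order array): [30, 27, 32, 17, None, None, 41, 12, 24, 39, 44, 7, 15, 22, None, None, None, 42, 48, 1]
In a BST, the LCA of p=7, q=24 is the first node v on the
root-to-leaf path with p <= v <= q (go left if both < v, right if both > v).
Walk from root:
  at 30: both 7 and 24 < 30, go left
  at 27: both 7 and 24 < 27, go left
  at 17: 7 <= 17 <= 24, this is the LCA
LCA = 17


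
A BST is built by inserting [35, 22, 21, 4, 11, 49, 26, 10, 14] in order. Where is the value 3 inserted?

Starting tree (level order): [35, 22, 49, 21, 26, None, None, 4, None, None, None, None, 11, 10, 14]
Insertion path: 35 -> 22 -> 21 -> 4
Result: insert 3 as left child of 4
Final tree (level order): [35, 22, 49, 21, 26, None, None, 4, None, None, None, 3, 11, None, None, 10, 14]


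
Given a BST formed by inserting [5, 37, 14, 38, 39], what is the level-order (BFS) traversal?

Tree insertion order: [5, 37, 14, 38, 39]
Tree (level-order array): [5, None, 37, 14, 38, None, None, None, 39]
BFS from the root, enqueuing left then right child of each popped node:
  queue [5] -> pop 5, enqueue [37], visited so far: [5]
  queue [37] -> pop 37, enqueue [14, 38], visited so far: [5, 37]
  queue [14, 38] -> pop 14, enqueue [none], visited so far: [5, 37, 14]
  queue [38] -> pop 38, enqueue [39], visited so far: [5, 37, 14, 38]
  queue [39] -> pop 39, enqueue [none], visited so far: [5, 37, 14, 38, 39]
Result: [5, 37, 14, 38, 39]


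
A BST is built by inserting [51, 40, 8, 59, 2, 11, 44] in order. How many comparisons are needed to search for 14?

Search path for 14: 51 -> 40 -> 8 -> 11
Found: False
Comparisons: 4


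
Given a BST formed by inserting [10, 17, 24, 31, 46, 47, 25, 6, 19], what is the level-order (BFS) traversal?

Tree insertion order: [10, 17, 24, 31, 46, 47, 25, 6, 19]
Tree (level-order array): [10, 6, 17, None, None, None, 24, 19, 31, None, None, 25, 46, None, None, None, 47]
BFS from the root, enqueuing left then right child of each popped node:
  queue [10] -> pop 10, enqueue [6, 17], visited so far: [10]
  queue [6, 17] -> pop 6, enqueue [none], visited so far: [10, 6]
  queue [17] -> pop 17, enqueue [24], visited so far: [10, 6, 17]
  queue [24] -> pop 24, enqueue [19, 31], visited so far: [10, 6, 17, 24]
  queue [19, 31] -> pop 19, enqueue [none], visited so far: [10, 6, 17, 24, 19]
  queue [31] -> pop 31, enqueue [25, 46], visited so far: [10, 6, 17, 24, 19, 31]
  queue [25, 46] -> pop 25, enqueue [none], visited so far: [10, 6, 17, 24, 19, 31, 25]
  queue [46] -> pop 46, enqueue [47], visited so far: [10, 6, 17, 24, 19, 31, 25, 46]
  queue [47] -> pop 47, enqueue [none], visited so far: [10, 6, 17, 24, 19, 31, 25, 46, 47]
Result: [10, 6, 17, 24, 19, 31, 25, 46, 47]


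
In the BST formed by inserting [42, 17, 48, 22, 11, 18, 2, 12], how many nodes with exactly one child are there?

Tree built from: [42, 17, 48, 22, 11, 18, 2, 12]
Tree (level-order array): [42, 17, 48, 11, 22, None, None, 2, 12, 18]
Rule: These are nodes with exactly 1 non-null child.
Per-node child counts:
  node 42: 2 child(ren)
  node 17: 2 child(ren)
  node 11: 2 child(ren)
  node 2: 0 child(ren)
  node 12: 0 child(ren)
  node 22: 1 child(ren)
  node 18: 0 child(ren)
  node 48: 0 child(ren)
Matching nodes: [22]
Count of nodes with exactly one child: 1


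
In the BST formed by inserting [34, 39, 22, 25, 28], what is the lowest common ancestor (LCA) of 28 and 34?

Tree insertion order: [34, 39, 22, 25, 28]
Tree (level-order array): [34, 22, 39, None, 25, None, None, None, 28]
In a BST, the LCA of p=28, q=34 is the first node v on the
root-to-leaf path with p <= v <= q (go left if both < v, right if both > v).
Walk from root:
  at 34: 28 <= 34 <= 34, this is the LCA
LCA = 34


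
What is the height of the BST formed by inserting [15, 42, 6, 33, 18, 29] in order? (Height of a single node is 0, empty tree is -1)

Insertion order: [15, 42, 6, 33, 18, 29]
Tree (level-order array): [15, 6, 42, None, None, 33, None, 18, None, None, 29]
Compute height bottom-up (empty subtree = -1):
  height(6) = 1 + max(-1, -1) = 0
  height(29) = 1 + max(-1, -1) = 0
  height(18) = 1 + max(-1, 0) = 1
  height(33) = 1 + max(1, -1) = 2
  height(42) = 1 + max(2, -1) = 3
  height(15) = 1 + max(0, 3) = 4
Height = 4


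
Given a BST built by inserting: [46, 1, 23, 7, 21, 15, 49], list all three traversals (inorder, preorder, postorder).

Tree insertion order: [46, 1, 23, 7, 21, 15, 49]
Tree (level-order array): [46, 1, 49, None, 23, None, None, 7, None, None, 21, 15]
Inorder (L, root, R): [1, 7, 15, 21, 23, 46, 49]
Preorder (root, L, R): [46, 1, 23, 7, 21, 15, 49]
Postorder (L, R, root): [15, 21, 7, 23, 1, 49, 46]


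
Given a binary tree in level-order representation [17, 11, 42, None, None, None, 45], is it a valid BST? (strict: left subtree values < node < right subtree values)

Level-order array: [17, 11, 42, None, None, None, 45]
Validate using subtree bounds (lo, hi): at each node, require lo < value < hi,
then recurse left with hi=value and right with lo=value.
Preorder trace (stopping at first violation):
  at node 17 with bounds (-inf, +inf): OK
  at node 11 with bounds (-inf, 17): OK
  at node 42 with bounds (17, +inf): OK
  at node 45 with bounds (42, +inf): OK
No violation found at any node.
Result: Valid BST


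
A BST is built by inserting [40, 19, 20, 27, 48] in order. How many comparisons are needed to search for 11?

Search path for 11: 40 -> 19
Found: False
Comparisons: 2


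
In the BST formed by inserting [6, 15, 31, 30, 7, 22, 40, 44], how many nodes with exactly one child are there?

Tree built from: [6, 15, 31, 30, 7, 22, 40, 44]
Tree (level-order array): [6, None, 15, 7, 31, None, None, 30, 40, 22, None, None, 44]
Rule: These are nodes with exactly 1 non-null child.
Per-node child counts:
  node 6: 1 child(ren)
  node 15: 2 child(ren)
  node 7: 0 child(ren)
  node 31: 2 child(ren)
  node 30: 1 child(ren)
  node 22: 0 child(ren)
  node 40: 1 child(ren)
  node 44: 0 child(ren)
Matching nodes: [6, 30, 40]
Count of nodes with exactly one child: 3


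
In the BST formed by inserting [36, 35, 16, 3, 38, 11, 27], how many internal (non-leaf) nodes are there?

Tree built from: [36, 35, 16, 3, 38, 11, 27]
Tree (level-order array): [36, 35, 38, 16, None, None, None, 3, 27, None, 11]
Rule: An internal node has at least one child.
Per-node child counts:
  node 36: 2 child(ren)
  node 35: 1 child(ren)
  node 16: 2 child(ren)
  node 3: 1 child(ren)
  node 11: 0 child(ren)
  node 27: 0 child(ren)
  node 38: 0 child(ren)
Matching nodes: [36, 35, 16, 3]
Count of internal (non-leaf) nodes: 4


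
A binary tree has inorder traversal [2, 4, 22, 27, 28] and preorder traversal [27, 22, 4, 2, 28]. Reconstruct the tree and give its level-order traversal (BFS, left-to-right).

Inorder:  [2, 4, 22, 27, 28]
Preorder: [27, 22, 4, 2, 28]
Algorithm: preorder visits root first, so consume preorder in order;
for each root, split the current inorder slice at that value into
left-subtree inorder and right-subtree inorder, then recurse.
Recursive splits:
  root=27; inorder splits into left=[2, 4, 22], right=[28]
  root=22; inorder splits into left=[2, 4], right=[]
  root=4; inorder splits into left=[2], right=[]
  root=2; inorder splits into left=[], right=[]
  root=28; inorder splits into left=[], right=[]
Reconstructed level-order: [27, 22, 28, 4, 2]


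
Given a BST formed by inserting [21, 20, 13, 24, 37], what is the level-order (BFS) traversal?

Tree insertion order: [21, 20, 13, 24, 37]
Tree (level-order array): [21, 20, 24, 13, None, None, 37]
BFS from the root, enqueuing left then right child of each popped node:
  queue [21] -> pop 21, enqueue [20, 24], visited so far: [21]
  queue [20, 24] -> pop 20, enqueue [13], visited so far: [21, 20]
  queue [24, 13] -> pop 24, enqueue [37], visited so far: [21, 20, 24]
  queue [13, 37] -> pop 13, enqueue [none], visited so far: [21, 20, 24, 13]
  queue [37] -> pop 37, enqueue [none], visited so far: [21, 20, 24, 13, 37]
Result: [21, 20, 24, 13, 37]


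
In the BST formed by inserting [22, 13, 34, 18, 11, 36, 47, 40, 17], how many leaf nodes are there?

Tree built from: [22, 13, 34, 18, 11, 36, 47, 40, 17]
Tree (level-order array): [22, 13, 34, 11, 18, None, 36, None, None, 17, None, None, 47, None, None, 40]
Rule: A leaf has 0 children.
Per-node child counts:
  node 22: 2 child(ren)
  node 13: 2 child(ren)
  node 11: 0 child(ren)
  node 18: 1 child(ren)
  node 17: 0 child(ren)
  node 34: 1 child(ren)
  node 36: 1 child(ren)
  node 47: 1 child(ren)
  node 40: 0 child(ren)
Matching nodes: [11, 17, 40]
Count of leaf nodes: 3


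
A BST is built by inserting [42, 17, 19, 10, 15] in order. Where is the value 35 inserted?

Starting tree (level order): [42, 17, None, 10, 19, None, 15]
Insertion path: 42 -> 17 -> 19
Result: insert 35 as right child of 19
Final tree (level order): [42, 17, None, 10, 19, None, 15, None, 35]


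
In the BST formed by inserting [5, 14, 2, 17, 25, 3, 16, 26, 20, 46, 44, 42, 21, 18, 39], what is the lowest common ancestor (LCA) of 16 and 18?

Tree insertion order: [5, 14, 2, 17, 25, 3, 16, 26, 20, 46, 44, 42, 21, 18, 39]
Tree (level-order array): [5, 2, 14, None, 3, None, 17, None, None, 16, 25, None, None, 20, 26, 18, 21, None, 46, None, None, None, None, 44, None, 42, None, 39]
In a BST, the LCA of p=16, q=18 is the first node v on the
root-to-leaf path with p <= v <= q (go left if both < v, right if both > v).
Walk from root:
  at 5: both 16 and 18 > 5, go right
  at 14: both 16 and 18 > 14, go right
  at 17: 16 <= 17 <= 18, this is the LCA
LCA = 17
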